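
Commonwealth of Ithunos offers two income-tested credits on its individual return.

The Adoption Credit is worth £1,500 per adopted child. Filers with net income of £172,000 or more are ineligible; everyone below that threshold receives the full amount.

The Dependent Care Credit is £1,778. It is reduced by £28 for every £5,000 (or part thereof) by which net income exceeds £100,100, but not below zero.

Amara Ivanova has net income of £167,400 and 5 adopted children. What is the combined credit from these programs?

£8,886

Adoption Credit: base = 5 × £1,500 = £7,500. £167,400 is below the £172,000 cutoff, so the full £7,500 applies.
Dependent Care Credit: income exceeds £100,100 by £67,300, which is 14 full-or-partial £5,000 increments; reduction = 14 × £28 = £392, leaving £1,386.
Total: £7,500 + £1,386 = £8,886.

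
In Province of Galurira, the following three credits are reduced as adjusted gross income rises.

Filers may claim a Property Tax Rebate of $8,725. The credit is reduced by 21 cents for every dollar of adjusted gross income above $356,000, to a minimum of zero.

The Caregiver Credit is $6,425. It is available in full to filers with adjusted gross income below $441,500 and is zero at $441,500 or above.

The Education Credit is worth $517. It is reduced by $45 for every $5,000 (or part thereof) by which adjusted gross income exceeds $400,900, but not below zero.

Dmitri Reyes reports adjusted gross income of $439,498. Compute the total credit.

$6,582

Property Tax Rebate: 21% of the $83,498 excess over $356,000 is $17,534.58 ≥ base, so the credit is $0.
Caregiver Credit: $439,498 is below the $441,500 cutoff, so the full $6,425 applies.
Education Credit: income exceeds $400,900 by $38,598, which is 8 full-or-partial $5,000 increments; reduction = 8 × $45 = $360, leaving $157.
Total: $0 + $6,425 + $157 = $6,582.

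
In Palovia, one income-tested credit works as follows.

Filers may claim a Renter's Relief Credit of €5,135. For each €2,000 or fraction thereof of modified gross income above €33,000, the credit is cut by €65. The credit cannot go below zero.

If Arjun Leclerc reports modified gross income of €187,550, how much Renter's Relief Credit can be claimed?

€65

Renter's Relief Credit: income exceeds €33,000 by €154,550, which is 78 full-or-partial €2,000 increments; reduction = 78 × €65 = €5,070, leaving €65.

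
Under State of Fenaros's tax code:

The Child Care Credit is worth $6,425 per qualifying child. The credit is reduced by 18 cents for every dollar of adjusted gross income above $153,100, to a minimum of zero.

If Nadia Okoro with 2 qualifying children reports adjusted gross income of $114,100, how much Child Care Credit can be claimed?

Child Care Credit: base = 2 × $6,425 = $12,850. $114,100 is at or below the $153,100 threshold, so the full $12,850 applies.

$12,850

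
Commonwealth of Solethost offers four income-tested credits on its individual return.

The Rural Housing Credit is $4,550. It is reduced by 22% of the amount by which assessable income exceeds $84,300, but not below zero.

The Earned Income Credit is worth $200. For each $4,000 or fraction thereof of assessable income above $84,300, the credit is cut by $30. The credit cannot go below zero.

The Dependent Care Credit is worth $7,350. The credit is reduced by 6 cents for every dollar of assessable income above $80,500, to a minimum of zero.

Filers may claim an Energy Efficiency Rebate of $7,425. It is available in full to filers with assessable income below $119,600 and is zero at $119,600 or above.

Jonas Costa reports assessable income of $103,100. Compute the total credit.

$13,883

Rural Housing Credit: 22% of the $18,800 excess over $84,300 is $4,136; credit = $4,550 − $4,136 = $414.
Earned Income Credit: income exceeds $84,300 by $18,800, which is 5 full-or-partial $4,000 increments; reduction = 5 × $30 = $150, leaving $50.
Dependent Care Credit: 6% of the $22,600 excess over $80,500 is $1,356; credit = $7,350 − $1,356 = $5,994.
Energy Efficiency Rebate: $103,100 is below the $119,600 cutoff, so the full $7,425 applies.
Total: $414 + $50 + $5,994 + $7,425 = $13,883.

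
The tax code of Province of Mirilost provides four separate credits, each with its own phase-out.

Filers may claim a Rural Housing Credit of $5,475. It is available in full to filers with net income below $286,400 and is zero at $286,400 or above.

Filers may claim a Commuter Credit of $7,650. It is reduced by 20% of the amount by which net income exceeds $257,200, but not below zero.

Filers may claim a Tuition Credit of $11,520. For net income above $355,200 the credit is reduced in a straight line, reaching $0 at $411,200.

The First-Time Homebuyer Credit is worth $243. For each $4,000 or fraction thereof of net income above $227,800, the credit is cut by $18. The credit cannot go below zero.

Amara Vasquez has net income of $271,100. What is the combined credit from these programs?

Rural Housing Credit: $271,100 is below the $286,400 cutoff, so the full $5,475 applies.
Commuter Credit: 20% of the $13,900 excess over $257,200 is $2,780; credit = $7,650 − $2,780 = $4,870.
Tuition Credit: $271,100 is at or below the $355,200 threshold, so the full $11,520 applies.
First-Time Homebuyer Credit: income exceeds $227,800 by $43,300, which is 11 full-or-partial $4,000 increments; reduction = 11 × $18 = $198, leaving $45.
Total: $5,475 + $4,870 + $11,520 + $45 = $21,910.

$21,910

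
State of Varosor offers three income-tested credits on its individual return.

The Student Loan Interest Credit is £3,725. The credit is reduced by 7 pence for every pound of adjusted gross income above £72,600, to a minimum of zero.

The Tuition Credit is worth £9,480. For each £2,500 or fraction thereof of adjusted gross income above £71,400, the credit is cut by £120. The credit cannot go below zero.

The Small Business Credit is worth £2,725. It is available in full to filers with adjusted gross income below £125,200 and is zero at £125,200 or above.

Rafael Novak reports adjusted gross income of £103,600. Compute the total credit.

£12,200

Student Loan Interest Credit: 7% of the £31,000 excess over £72,600 is £2,170; credit = £3,725 − £2,170 = £1,555.
Tuition Credit: income exceeds £71,400 by £32,200, which is 13 full-or-partial £2,500 increments; reduction = 13 × £120 = £1,560, leaving £7,920.
Small Business Credit: £103,600 is below the £125,200 cutoff, so the full £2,725 applies.
Total: £1,555 + £7,920 + £2,725 = £12,200.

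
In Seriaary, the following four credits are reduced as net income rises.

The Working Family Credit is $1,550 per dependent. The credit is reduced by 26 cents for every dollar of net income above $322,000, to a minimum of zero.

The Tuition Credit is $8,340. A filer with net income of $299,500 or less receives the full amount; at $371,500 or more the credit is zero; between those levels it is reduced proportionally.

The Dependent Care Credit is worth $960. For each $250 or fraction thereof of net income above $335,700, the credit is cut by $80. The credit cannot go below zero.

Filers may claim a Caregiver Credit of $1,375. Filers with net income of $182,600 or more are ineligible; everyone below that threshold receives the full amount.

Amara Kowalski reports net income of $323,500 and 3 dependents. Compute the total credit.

Working Family Credit: base = 3 × $1,550 = $4,650. 26% of the $1,500 excess over $322,000 is $390; credit = $4,650 − $390 = $4,260.
Tuition Credit: $323,500 is $24,000 into a $72,000 phase-out range, leaving 48,000/72,000 of the credit: $8,340 × 48,000/72,000 = $5,560.
Dependent Care Credit: $323,500 is at or below the $335,700 threshold, so the full $960 applies.
Caregiver Credit: $323,500 meets or exceeds the $182,600 cutoff, so the credit is $0.
Total: $4,260 + $5,560 + $960 + $0 = $10,780.

$10,780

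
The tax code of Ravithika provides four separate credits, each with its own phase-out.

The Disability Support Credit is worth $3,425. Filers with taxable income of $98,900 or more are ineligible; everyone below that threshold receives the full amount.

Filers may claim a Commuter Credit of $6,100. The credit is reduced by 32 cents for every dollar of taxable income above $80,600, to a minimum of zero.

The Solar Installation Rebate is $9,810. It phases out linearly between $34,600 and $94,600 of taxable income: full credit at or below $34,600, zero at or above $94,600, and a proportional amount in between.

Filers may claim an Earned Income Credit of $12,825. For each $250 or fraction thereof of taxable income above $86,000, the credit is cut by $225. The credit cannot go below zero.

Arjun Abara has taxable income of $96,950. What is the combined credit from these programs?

Disability Support Credit: $96,950 is below the $98,900 cutoff, so the full $3,425 applies.
Commuter Credit: 32% of the $16,350 excess over $80,600 is $5,232; credit = $6,100 − $5,232 = $868.
Solar Installation Rebate: $96,950 is at or above $94,600, so the credit is $0.
Earned Income Credit: income exceeds $86,000 by $10,950, which is 44 full-or-partial $250 increments; reduction = 44 × $225 = $9,900, leaving $2,925.
Total: $3,425 + $868 + $0 + $2,925 = $7,218.

$7,218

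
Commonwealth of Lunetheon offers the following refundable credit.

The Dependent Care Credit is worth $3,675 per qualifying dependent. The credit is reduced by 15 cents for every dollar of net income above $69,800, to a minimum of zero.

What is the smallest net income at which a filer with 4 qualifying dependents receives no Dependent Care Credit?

Full credit = 4 × $3,675 = $14,700.
The credit falls by 15% of each dollar above $69,800, so it reaches zero when the excess is $14,700 / 15% = $98,000: income = $69,800 + $98,000 = $167,800.

$167,800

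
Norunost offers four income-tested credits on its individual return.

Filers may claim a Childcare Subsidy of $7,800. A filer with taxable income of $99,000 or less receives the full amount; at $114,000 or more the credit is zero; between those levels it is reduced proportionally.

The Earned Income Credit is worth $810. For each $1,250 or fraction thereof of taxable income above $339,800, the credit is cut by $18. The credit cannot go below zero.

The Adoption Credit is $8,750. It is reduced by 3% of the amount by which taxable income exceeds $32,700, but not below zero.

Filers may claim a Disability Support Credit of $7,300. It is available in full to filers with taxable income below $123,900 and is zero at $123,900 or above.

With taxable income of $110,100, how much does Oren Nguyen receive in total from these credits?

Childcare Subsidy: $110,100 is $11,100 into a $15,000 phase-out range, leaving 3,900/15,000 of the credit: $7,800 × 3,900/15,000 = $2,028.
Earned Income Credit: $110,100 is at or below the $339,800 threshold, so the full $810 applies.
Adoption Credit: 3% of the $77,400 excess over $32,700 is $2,322; credit = $8,750 − $2,322 = $6,428.
Disability Support Credit: $110,100 is below the $123,900 cutoff, so the full $7,300 applies.
Total: $2,028 + $810 + $6,428 + $7,300 = $16,566.

$16,566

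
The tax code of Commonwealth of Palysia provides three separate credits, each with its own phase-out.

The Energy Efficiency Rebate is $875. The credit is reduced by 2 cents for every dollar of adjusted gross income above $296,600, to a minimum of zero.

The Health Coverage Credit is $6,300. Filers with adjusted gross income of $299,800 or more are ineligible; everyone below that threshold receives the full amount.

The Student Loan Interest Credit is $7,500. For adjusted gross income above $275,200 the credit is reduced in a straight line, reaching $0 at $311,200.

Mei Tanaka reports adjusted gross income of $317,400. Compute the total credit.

$459

Energy Efficiency Rebate: 2% of the $20,800 excess over $296,600 is $416; credit = $875 − $416 = $459.
Health Coverage Credit: $317,400 meets or exceeds the $299,800 cutoff, so the credit is $0.
Student Loan Interest Credit: $317,400 is at or above $311,200, so the credit is $0.
Total: $459 + $0 + $0 = $459.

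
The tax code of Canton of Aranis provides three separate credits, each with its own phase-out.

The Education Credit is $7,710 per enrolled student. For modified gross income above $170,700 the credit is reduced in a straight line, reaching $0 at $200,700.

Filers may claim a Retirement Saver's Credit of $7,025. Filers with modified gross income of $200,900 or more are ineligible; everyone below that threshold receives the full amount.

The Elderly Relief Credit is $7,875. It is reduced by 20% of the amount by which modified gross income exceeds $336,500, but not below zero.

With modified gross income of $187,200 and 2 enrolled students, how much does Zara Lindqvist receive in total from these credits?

Education Credit: base = 2 × $7,710 = $15,420. $187,200 is $16,500 into a $30,000 phase-out range, leaving 13,500/30,000 of the credit: $15,420 × 13,500/30,000 = $6,939.
Retirement Saver's Credit: $187,200 is below the $200,900 cutoff, so the full $7,025 applies.
Elderly Relief Credit: $187,200 is at or below the $336,500 threshold, so the full $7,875 applies.
Total: $6,939 + $7,025 + $7,875 = $21,839.

$21,839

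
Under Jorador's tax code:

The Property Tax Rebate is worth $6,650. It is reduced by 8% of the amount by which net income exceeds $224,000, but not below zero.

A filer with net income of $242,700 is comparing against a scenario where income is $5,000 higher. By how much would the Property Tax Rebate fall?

At $242,700 — 8% of the $18,700 excess over $224,000 is $1,496; credit = $6,650 − $1,496 = $5,154.
At $247,700 — 8% of the $23,700 excess over $224,000 is $1,896; credit = $6,650 − $1,896 = $4,754.
Lost: $5,154 − $4,754 = $400.

$400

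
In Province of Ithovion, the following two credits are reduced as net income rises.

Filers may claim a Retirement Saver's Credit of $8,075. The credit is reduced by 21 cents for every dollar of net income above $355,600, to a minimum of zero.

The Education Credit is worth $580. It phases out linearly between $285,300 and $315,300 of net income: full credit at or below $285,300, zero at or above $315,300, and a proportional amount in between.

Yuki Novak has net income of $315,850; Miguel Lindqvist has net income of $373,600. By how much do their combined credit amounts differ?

$3,780

Yuki ($315,850): Retirement Saver's Credit: $315,850 is at or below the $355,600 threshold, so the full $8,075 applies. Education Credit: $315,850 is at or above $315,300, so the credit is $0. total $8,075 + $0 = $8,075
Miguel ($373,600): Retirement Saver's Credit: 21% of the $18,000 excess over $355,600 is $3,780; credit = $8,075 − $3,780 = $4,295. Education Credit: $373,600 is at or above $315,300, so the credit is $0. total $4,295 + $0 = $4,295
Difference: |$8,075 − $4,295| = $3,780.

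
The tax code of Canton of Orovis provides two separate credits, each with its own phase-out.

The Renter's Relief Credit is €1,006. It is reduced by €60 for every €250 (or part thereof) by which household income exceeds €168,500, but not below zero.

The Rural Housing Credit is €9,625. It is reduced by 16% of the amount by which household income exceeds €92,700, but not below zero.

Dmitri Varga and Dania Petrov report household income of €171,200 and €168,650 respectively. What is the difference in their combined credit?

Dmitri (€171,200): Renter's Relief Credit: income exceeds €168,500 by €2,700, which is 11 full-or-partial €250 increments; reduction = 11 × €60 = €660, leaving €346. Rural Housing Credit: 16% of the €78,500 excess over €92,700 is €12,560 ≥ base, so the credit is €0. total €346 + €0 = €346
Dania (€168,650): Renter's Relief Credit: income exceeds €168,500 by €150, which is 1 full-or-partial €250 increment; reduction = 1 × €60 = €60, leaving €946. Rural Housing Credit: 16% of the €75,950 excess over €92,700 is €12,152 ≥ base, so the credit is €0. total €946 + €0 = €946
Difference: |€346 − €946| = €600.

€600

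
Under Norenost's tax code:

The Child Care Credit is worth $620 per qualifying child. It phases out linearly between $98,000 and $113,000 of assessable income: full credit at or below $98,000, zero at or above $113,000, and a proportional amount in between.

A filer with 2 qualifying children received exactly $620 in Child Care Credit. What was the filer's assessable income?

$105,500

Full credit = 2 × $620 = $1,240.
$620 is 620/1,240 of the full $1,240, so 620/1,240 of the $15,000 range has been used: income = $98,000 + $15,000 × 620/1,240 = $105,500.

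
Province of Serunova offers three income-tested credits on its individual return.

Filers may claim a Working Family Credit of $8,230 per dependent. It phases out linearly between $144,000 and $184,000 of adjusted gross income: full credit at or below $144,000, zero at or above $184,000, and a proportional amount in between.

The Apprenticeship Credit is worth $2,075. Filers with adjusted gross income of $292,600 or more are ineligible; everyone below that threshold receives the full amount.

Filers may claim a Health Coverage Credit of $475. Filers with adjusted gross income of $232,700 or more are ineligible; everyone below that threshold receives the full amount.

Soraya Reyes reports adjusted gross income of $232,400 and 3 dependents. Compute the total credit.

$2,550

Working Family Credit: base = 3 × $8,230 = $24,690. $232,400 is at or above $184,000, so the credit is $0.
Apprenticeship Credit: $232,400 is below the $292,600 cutoff, so the full $2,075 applies.
Health Coverage Credit: $232,400 is below the $232,700 cutoff, so the full $475 applies.
Total: $0 + $2,075 + $475 = $2,550.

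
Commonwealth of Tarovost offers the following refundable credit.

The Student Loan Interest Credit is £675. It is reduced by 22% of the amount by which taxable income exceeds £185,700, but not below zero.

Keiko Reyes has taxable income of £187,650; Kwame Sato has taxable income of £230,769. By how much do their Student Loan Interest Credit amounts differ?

Keiko (£187,650): Student Loan Interest Credit: 22% of the £1,950 excess over £185,700 is £429; credit = £675 − £429 = £246.
Kwame (£230,769): Student Loan Interest Credit: 22% of the £45,069 excess over £185,700 is £9,915.18 ≥ base, so the credit is £0.
Difference: |£246 − £0| = £246.

£246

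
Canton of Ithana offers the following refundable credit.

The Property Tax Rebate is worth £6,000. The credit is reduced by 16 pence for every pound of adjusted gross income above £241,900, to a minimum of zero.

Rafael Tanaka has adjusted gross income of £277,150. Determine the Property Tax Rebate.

£360

Property Tax Rebate: 16% of the £35,250 excess over £241,900 is £5,640; credit = £6,000 − £5,640 = £360.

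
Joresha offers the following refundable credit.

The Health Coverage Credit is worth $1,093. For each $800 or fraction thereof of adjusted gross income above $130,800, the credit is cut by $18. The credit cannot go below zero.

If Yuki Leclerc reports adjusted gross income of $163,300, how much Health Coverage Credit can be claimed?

Health Coverage Credit: income exceeds $130,800 by $32,500, which is 41 full-or-partial $800 increments; reduction = 41 × $18 = $738, leaving $355.

$355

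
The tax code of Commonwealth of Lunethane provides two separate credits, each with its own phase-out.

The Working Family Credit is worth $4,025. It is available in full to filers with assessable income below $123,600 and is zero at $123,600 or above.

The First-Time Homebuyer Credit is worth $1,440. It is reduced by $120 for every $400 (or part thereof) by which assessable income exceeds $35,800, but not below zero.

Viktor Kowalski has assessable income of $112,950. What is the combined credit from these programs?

Working Family Credit: $112,950 is below the $123,600 cutoff, so the full $4,025 applies.
First-Time Homebuyer Credit: income exceeds $35,800 by $77,150 → 193 increments × $120 = $23,160 ≥ base, so the credit is $0.
Total: $4,025 + $0 = $4,025.

$4,025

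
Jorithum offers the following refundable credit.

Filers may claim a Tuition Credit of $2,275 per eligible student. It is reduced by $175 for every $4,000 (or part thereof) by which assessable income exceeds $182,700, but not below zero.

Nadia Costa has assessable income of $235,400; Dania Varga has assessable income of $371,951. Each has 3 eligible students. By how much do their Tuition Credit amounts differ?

Nadia ($235,400): Tuition Credit: base = 3 × $2,275 = $6,825. income exceeds $182,700 by $52,700, which is 14 full-or-partial $4,000 increments; reduction = 14 × $175 = $2,450, leaving $4,375.
Dania ($371,951): Tuition Credit: base = 3 × $2,275 = $6,825. income exceeds $182,700 by $189,251 → 48 increments × $175 = $8,400 ≥ base, so the credit is $0.
Difference: |$4,375 − $0| = $4,375.

$4,375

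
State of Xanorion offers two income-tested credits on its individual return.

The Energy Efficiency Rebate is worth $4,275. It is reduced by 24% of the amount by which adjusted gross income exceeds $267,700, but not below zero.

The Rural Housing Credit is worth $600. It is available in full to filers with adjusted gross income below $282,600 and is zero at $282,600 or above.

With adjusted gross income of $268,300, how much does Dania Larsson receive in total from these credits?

$4,731

Energy Efficiency Rebate: 24% of the $600 excess over $267,700 is $144; credit = $4,275 − $144 = $4,131.
Rural Housing Credit: $268,300 is below the $282,600 cutoff, so the full $600 applies.
Total: $4,131 + $600 = $4,731.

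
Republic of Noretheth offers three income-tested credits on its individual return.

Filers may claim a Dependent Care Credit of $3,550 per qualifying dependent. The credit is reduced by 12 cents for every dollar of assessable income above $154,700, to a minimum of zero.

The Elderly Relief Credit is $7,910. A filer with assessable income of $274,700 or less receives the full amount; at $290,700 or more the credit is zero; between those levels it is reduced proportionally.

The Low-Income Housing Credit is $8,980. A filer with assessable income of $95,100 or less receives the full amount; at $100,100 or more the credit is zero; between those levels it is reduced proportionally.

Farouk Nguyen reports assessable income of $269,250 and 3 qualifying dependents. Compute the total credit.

$7,910

Dependent Care Credit: base = 3 × $3,550 = $10,650. 12% of the $114,550 excess over $154,700 is $13,746 ≥ base, so the credit is $0.
Elderly Relief Credit: $269,250 is at or below the $274,700 threshold, so the full $7,910 applies.
Low-Income Housing Credit: $269,250 is at or above $100,100, so the credit is $0.
Total: $0 + $7,910 + $0 = $7,910.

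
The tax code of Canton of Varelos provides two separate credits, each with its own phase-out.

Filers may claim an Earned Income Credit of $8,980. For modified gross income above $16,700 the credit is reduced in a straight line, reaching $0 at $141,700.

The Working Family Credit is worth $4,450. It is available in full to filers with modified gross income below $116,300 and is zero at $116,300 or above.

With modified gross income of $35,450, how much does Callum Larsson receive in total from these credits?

Earned Income Credit: $35,450 is $18,750 into a $125,000 phase-out range, leaving 106,250/125,000 of the credit: $8,980 × 106,250/125,000 = $7,633.
Working Family Credit: $35,450 is below the $116,300 cutoff, so the full $4,450 applies.
Total: $7,633 + $4,450 = $12,083.

$12,083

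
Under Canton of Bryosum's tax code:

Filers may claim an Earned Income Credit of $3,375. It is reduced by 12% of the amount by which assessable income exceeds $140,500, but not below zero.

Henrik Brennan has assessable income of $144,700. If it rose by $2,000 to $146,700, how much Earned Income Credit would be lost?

$240

At $144,700 — 12% of the $4,200 excess over $140,500 is $504; credit = $3,375 − $504 = $2,871.
At $146,700 — 12% of the $6,200 excess over $140,500 is $744; credit = $3,375 − $744 = $2,631.
Lost: $2,871 − $2,631 = $240.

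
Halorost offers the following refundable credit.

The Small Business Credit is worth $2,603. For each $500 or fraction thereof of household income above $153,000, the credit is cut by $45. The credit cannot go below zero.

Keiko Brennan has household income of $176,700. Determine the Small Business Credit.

$443

Small Business Credit: income exceeds $153,000 by $23,700, which is 48 full-or-partial $500 increments; reduction = 48 × $45 = $2,160, leaving $443.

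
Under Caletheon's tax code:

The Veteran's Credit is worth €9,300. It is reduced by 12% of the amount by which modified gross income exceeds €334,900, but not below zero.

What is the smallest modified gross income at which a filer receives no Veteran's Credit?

€412,400

The credit falls by 12% of each euro above €334,900, so it reaches zero when the excess is €9,300 / 12% = €77,500: income = €334,900 + €77,500 = €412,400.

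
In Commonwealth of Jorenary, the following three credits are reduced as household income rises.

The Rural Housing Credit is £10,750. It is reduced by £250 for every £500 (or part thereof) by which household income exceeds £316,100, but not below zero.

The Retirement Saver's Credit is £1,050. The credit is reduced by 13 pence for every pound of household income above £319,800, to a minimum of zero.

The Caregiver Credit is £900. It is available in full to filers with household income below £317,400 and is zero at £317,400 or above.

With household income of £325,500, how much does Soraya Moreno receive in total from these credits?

£6,309

Rural Housing Credit: income exceeds £316,100 by £9,400, which is 19 full-or-partial £500 increments; reduction = 19 × £250 = £4,750, leaving £6,000.
Retirement Saver's Credit: 13% of the £5,700 excess over £319,800 is £741; credit = £1,050 − £741 = £309.
Caregiver Credit: £325,500 meets or exceeds the £317,400 cutoff, so the credit is £0.
Total: £6,000 + £309 + £0 = £6,309.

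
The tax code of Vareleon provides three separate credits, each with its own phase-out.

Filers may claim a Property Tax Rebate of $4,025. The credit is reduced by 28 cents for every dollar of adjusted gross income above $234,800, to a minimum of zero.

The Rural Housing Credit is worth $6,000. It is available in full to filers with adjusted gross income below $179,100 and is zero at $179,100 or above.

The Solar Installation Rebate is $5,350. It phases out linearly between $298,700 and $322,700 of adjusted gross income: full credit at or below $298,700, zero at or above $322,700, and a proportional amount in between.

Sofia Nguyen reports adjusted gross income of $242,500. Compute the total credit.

$7,219

Property Tax Rebate: 28% of the $7,700 excess over $234,800 is $2,156; credit = $4,025 − $2,156 = $1,869.
Rural Housing Credit: $242,500 meets or exceeds the $179,100 cutoff, so the credit is $0.
Solar Installation Rebate: $242,500 is at or below the $298,700 threshold, so the full $5,350 applies.
Total: $1,869 + $0 + $5,350 = $7,219.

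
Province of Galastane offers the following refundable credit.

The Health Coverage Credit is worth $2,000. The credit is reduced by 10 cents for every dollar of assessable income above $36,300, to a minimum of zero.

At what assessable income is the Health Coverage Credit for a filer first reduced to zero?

$56,300

The credit falls by 10% of each dollar above $36,300, so it reaches zero when the excess is $2,000 / 10% = $20,000: income = $36,300 + $20,000 = $56,300.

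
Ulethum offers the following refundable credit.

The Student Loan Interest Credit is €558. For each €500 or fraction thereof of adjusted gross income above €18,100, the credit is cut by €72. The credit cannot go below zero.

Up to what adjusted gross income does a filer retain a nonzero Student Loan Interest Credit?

€21,600

After 7 increments the reduction is 7 × €72 = €504, leaving €54; one more increment wipes it out. Increment 7 ends at excess 7 × €500 = €3,500, so the highest qualifying income is €18,100 + €3,500 = €21,600.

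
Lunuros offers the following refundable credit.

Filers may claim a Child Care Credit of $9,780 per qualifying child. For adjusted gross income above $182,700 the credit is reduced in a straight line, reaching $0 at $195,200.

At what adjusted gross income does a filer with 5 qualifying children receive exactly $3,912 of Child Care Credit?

$194,200

Full credit = 5 × $9,780 = $48,900.
$3,912 is 3,912/48,900 of the full $48,900, so 44,988/48,900 of the $12,500 range has been used: income = $182,700 + $12,500 × 44,988/48,900 = $194,200.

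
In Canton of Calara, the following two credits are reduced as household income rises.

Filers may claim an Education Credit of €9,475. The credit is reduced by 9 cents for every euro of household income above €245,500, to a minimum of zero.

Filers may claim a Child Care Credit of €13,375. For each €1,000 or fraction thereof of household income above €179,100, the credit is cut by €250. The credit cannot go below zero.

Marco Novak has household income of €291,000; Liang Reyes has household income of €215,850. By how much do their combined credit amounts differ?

Marco (€291,000): Education Credit: 9% of the €45,500 excess over €245,500 is €4,095; credit = €9,475 − €4,095 = €5,380. Child Care Credit: income exceeds €179,100 by €111,900 → 112 increments × €250 = €28,000 ≥ base, so the credit is €0. total €5,380 + €0 = €5,380
Liang (€215,850): Education Credit: €215,850 is at or below the €245,500 threshold, so the full €9,475 applies. Child Care Credit: income exceeds €179,100 by €36,750, which is 37 full-or-partial €1,000 increments; reduction = 37 × €250 = €9,250, leaving €4,125. total €9,475 + €4,125 = €13,600
Difference: |€5,380 − €13,600| = €8,220.

€8,220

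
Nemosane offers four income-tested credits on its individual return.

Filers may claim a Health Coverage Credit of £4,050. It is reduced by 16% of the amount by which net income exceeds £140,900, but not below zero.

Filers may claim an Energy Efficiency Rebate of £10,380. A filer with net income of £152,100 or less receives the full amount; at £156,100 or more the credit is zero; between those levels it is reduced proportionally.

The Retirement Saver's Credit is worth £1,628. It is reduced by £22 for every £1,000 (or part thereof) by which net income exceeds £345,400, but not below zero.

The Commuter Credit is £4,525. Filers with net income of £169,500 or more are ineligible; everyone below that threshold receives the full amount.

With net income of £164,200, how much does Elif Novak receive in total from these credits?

Health Coverage Credit: 16% of the £23,300 excess over £140,900 is £3,728; credit = £4,050 − £3,728 = £322.
Energy Efficiency Rebate: £164,200 is at or above £156,100, so the credit is £0.
Retirement Saver's Credit: £164,200 is at or below the £345,400 threshold, so the full £1,628 applies.
Commuter Credit: £164,200 is below the £169,500 cutoff, so the full £4,525 applies.
Total: £322 + £0 + £1,628 + £4,525 = £6,475.

£6,475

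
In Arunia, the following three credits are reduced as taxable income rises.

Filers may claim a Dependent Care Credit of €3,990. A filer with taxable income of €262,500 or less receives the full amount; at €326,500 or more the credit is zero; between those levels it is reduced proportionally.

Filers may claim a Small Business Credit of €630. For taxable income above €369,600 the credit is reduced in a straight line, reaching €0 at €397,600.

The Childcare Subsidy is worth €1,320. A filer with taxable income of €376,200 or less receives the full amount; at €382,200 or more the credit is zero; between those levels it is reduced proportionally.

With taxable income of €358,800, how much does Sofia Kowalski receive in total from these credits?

€1,950

Dependent Care Credit: €358,800 is at or above €326,500, so the credit is €0.
Small Business Credit: €358,800 is at or below the €369,600 threshold, so the full €630 applies.
Childcare Subsidy: €358,800 is at or below the €376,200 threshold, so the full €1,320 applies.
Total: €0 + €630 + €1,320 = €1,950.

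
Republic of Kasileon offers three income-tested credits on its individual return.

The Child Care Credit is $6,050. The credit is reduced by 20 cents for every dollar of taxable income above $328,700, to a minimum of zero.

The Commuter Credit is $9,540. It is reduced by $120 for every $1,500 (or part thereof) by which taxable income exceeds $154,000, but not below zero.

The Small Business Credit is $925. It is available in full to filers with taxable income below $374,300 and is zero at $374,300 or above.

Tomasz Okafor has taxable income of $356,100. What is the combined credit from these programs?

$1,495

Child Care Credit: 20% of the $27,400 excess over $328,700 is $5,480; credit = $6,050 − $5,480 = $570.
Commuter Credit: income exceeds $154,000 by $202,100 → 135 increments × $120 = $16,200 ≥ base, so the credit is $0.
Small Business Credit: $356,100 is below the $374,300 cutoff, so the full $925 applies.
Total: $570 + $0 + $925 = $1,495.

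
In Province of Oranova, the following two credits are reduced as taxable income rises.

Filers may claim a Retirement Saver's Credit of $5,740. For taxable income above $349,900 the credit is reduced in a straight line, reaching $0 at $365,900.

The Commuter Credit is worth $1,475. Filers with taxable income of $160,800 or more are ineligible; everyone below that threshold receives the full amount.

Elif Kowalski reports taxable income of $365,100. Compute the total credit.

$287

Retirement Saver's Credit: $365,100 is $15,200 into a $16,000 phase-out range, leaving 800/16,000 of the credit: $5,740 × 800/16,000 = $287.
Commuter Credit: $365,100 meets or exceeds the $160,800 cutoff, so the credit is $0.
Total: $287 + $0 = $287.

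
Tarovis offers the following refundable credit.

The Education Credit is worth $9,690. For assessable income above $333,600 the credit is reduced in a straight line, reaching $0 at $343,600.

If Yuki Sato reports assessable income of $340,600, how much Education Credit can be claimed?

Education Credit: $340,600 is $7,000 into a $10,000 phase-out range, leaving 3,000/10,000 of the credit: $9,690 × 3,000/10,000 = $2,907.

$2,907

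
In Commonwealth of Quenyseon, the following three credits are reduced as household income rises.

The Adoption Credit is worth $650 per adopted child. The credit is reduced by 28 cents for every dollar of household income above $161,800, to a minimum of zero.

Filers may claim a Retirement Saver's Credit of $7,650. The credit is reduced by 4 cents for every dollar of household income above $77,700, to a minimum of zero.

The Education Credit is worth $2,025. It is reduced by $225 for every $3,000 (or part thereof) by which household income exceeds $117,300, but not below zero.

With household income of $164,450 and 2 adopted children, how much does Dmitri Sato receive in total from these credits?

$4,738

Adoption Credit: base = 2 × $650 = $1,300. 28% of the $2,650 excess over $161,800 is $742; credit = $1,300 − $742 = $558.
Retirement Saver's Credit: 4% of the $86,750 excess over $77,700 is $3,470; credit = $7,650 − $3,470 = $4,180.
Education Credit: income exceeds $117,300 by $47,150 → 16 increments × $225 = $3,600 ≥ base, so the credit is $0.
Total: $558 + $4,180 + $0 = $4,738.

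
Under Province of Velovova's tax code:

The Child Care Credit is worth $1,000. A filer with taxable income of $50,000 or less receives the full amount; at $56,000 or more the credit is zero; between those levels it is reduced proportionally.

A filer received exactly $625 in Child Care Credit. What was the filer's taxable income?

$625 is 625/1,000 of the full $1,000, so 375/1,000 of the $6,000 range has been used: income = $50,000 + $6,000 × 375/1,000 = $52,250.

$52,250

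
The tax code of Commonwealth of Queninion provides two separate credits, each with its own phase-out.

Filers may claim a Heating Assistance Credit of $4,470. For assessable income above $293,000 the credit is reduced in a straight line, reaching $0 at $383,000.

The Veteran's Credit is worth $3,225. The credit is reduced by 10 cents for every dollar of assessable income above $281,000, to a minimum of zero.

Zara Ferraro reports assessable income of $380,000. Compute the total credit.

Heating Assistance Credit: $380,000 is $87,000 into a $90,000 phase-out range, leaving 3,000/90,000 of the credit: $4,470 × 3,000/90,000 = $149.
Veteran's Credit: 10% of the $99,000 excess over $281,000 is $9,900 ≥ base, so the credit is $0.
Total: $149 + $0 = $149.

$149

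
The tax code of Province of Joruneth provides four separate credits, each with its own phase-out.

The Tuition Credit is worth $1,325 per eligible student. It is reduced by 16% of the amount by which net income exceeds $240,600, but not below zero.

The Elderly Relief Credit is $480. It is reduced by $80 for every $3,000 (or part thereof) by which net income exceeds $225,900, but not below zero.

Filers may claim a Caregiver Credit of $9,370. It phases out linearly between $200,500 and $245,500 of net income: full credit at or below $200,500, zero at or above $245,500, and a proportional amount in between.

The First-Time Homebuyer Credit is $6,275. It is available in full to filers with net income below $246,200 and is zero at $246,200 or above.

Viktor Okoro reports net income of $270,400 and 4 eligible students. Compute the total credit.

$532

Tuition Credit: base = 4 × $1,325 = $5,300. 16% of the $29,800 excess over $240,600 is $4,768; credit = $5,300 − $4,768 = $532.
Elderly Relief Credit: income exceeds $225,900 by $44,500 → 15 increments × $80 = $1,200 ≥ base, so the credit is $0.
Caregiver Credit: $270,400 is at or above $245,500, so the credit is $0.
First-Time Homebuyer Credit: $270,400 meets or exceeds the $246,200 cutoff, so the credit is $0.
Total: $532 + $0 + $0 + $0 = $532.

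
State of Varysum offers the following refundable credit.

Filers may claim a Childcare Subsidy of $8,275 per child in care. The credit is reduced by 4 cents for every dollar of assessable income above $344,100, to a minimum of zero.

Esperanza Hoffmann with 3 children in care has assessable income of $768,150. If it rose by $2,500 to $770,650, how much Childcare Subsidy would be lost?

At $768,150 — base = 3 × $8,275 = $24,825. 4% of the $424,050 excess over $344,100 is $16,962; credit = $24,825 − $16,962 = $7,863.
At $770,650 — base = 3 × $8,275 = $24,825. 4% of the $426,550 excess over $344,100 is $17,062; credit = $24,825 − $17,062 = $7,763.
Lost: $7,863 − $7,763 = $100.

$100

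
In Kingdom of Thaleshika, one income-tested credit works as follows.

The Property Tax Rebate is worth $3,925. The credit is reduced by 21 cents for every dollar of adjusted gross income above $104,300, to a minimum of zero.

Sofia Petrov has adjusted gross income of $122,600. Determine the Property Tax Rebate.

Property Tax Rebate: 21% of the $18,300 excess over $104,300 is $3,843; credit = $3,925 − $3,843 = $82.

$82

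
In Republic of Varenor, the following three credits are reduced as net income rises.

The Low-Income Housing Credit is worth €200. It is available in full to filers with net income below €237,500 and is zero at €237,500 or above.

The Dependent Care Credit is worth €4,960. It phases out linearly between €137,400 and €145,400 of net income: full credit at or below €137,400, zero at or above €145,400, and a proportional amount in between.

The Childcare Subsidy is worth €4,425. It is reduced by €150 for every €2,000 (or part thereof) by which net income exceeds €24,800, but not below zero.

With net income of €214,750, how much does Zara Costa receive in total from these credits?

Low-Income Housing Credit: €214,750 is below the €237,500 cutoff, so the full €200 applies.
Dependent Care Credit: €214,750 is at or above €145,400, so the credit is €0.
Childcare Subsidy: income exceeds €24,800 by €189,950 → 95 increments × €150 = €14,250 ≥ base, so the credit is €0.
Total: €200 + €0 + €0 = €200.

€200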